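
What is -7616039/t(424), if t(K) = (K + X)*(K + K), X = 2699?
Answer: -7616039/2648304 ≈ -2.8758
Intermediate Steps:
t(K) = 2*K*(2699 + K) (t(K) = (K + 2699)*(K + K) = (2699 + K)*(2*K) = 2*K*(2699 + K))
-7616039/t(424) = -7616039*1/(848*(2699 + 424)) = -7616039/(2*424*3123) = -7616039/2648304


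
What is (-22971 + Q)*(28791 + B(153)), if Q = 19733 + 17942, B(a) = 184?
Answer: 426048400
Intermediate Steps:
Q = 37675
(-22971 + Q)*(28791 + B(153)) = (-22971 + 37675)*(28791 + 184) = 14704*28975 = 426048400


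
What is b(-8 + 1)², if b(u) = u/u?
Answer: 1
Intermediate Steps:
b(u) = 1
b(-8 + 1)² = 1² = 1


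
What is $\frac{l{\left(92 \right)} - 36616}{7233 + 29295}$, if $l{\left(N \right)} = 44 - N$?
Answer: $- \frac{4583}{4566} \approx -1.0037$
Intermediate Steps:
$\frac{l{\left(92 \right)} - 36616}{7233 + 29295} = \frac{\left(44 - 92\right) - 36616}{7233 + 29295} = \frac{\left(44 - 92\right) - 36616}{36528} = \left(-48 - 36616\right) \frac{1}{36528} = \left(-36664\right) \frac{1}{36528} = - \frac{4583}{4566}$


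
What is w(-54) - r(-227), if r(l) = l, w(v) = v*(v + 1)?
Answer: 3089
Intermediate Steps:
w(v) = v*(1 + v)
w(-54) - r(-227) = -54*(1 - 54) - 1*(-227) = -54*(-53) + 227 = 2862 + 227 = 3089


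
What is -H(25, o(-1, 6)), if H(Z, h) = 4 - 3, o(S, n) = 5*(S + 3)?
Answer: -1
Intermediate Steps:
o(S, n) = 15 + 5*S (o(S, n) = 5*(3 + S) = 15 + 5*S)
H(Z, h) = 1
-H(25, o(-1, 6)) = -1*1 = -1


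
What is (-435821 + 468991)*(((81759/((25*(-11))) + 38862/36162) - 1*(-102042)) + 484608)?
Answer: 2149056428204296/110495 ≈ 1.9449e+10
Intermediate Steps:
(-435821 + 468991)*(((81759/((25*(-11))) + 38862/36162) - 1*(-102042)) + 484608) = 33170*(((81759/(-275) + 38862*(1/36162)) + 102042) + 484608) = 33170*(((81759*(-1/275) + 2159/2009) + 102042) + 484608) = 33170*(((-81759/275 + 2159/2009) + 102042) + 484608) = 33170*((-163660106/552475 + 102042) + 484608) = 33170*(56211993844/552475 + 484608) = 33170*(323945798644/552475) = 2149056428204296/110495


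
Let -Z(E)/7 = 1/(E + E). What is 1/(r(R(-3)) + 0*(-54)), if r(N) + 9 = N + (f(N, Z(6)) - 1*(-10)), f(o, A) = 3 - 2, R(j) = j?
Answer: -1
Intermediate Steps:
Z(E) = -7/(2*E) (Z(E) = -7/(E + E) = -7*1/(2*E) = -7/(2*E))
f(o, A) = 1
r(N) = 2 + N (r(N) = -9 + (N + (1 - 1*(-10))) = -9 + (N + (1 + 10)) = -9 + (N + 11) = -9 + (11 + N) = 2 + N)
1/(r(R(-3)) + 0*(-54)) = 1/((2 - 3) + 0*(-54)) = 1/(-1 + 0) = 1/(-1) = -1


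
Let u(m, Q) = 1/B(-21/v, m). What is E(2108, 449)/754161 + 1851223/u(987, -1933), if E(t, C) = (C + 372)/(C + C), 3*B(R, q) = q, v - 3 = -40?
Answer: 412472540849880947/677236578 ≈ 6.0905e+8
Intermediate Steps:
v = -37 (v = 3 - 40 = -37)
B(R, q) = q/3
u(m, Q) = 3/m (u(m, Q) = 1/(m/3) = 3/m)
E(t, C) = (372 + C)/(2*C) (E(t, C) = (372 + C)/((2*C)) = (372 + C)*(1/(2*C)) = (372 + C)/(2*C))
E(2108, 449)/754161 + 1851223/u(987, -1933) = ((1/2)*(372 + 449)/449)/754161 + 1851223/((3/987)) = ((1/2)*(1/449)*821)*(1/754161) + 1851223/((3*(1/987))) = (821/898)*(1/754161) + 1851223/(1/329) = 821/677236578 + 1851223*329 = 821/677236578 + 609052367 = 412472540849880947/677236578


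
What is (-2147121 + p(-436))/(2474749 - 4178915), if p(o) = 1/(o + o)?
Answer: 1872289513/1486032752 ≈ 1.2599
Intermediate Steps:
p(o) = 1/(2*o)
(-2147121 + p(-436))/(2474749 - 4178915) = (-2147121 + (½)/(-436))/(2474749 - 4178915) = (-2147121 + (½)*(-1/436))/(-1704166) = (-2147121 - 1/872)*(-1/1704166) = -1872289513/872*(-1/1704166) = 1872289513/1486032752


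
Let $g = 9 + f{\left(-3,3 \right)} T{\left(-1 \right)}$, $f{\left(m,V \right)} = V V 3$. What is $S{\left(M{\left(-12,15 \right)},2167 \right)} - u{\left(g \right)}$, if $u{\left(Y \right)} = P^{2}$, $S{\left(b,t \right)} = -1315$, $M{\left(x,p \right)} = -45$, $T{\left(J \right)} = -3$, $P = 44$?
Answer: $-3251$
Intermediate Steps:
$f{\left(m,V \right)} = 3 V^{2}$ ($f{\left(m,V \right)} = V^{2} \cdot 3 = 3 V^{2}$)
$g = -72$ ($g = 9 + 3 \cdot 3^{2} \left(-3\right) = 9 + 3 \cdot 9 \left(-3\right) = 9 + 27 \left(-3\right) = 9 - 81 = -72$)
$u{\left(Y \right)} = 1936$ ($u{\left(Y \right)} = 44^{2} = 1936$)
$S{\left(M{\left(-12,15 \right)},2167 \right)} - u{\left(g \right)} = -1315 - 1936 = -3251$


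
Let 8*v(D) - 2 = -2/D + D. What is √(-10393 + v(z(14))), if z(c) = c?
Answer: I*√8146558/28 ≈ 101.94*I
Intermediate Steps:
v(D) = ¼ - 1/(4*D) + D/8 (v(D) = ¼ + (-2/D + D)/8 = ¼ + (D - 2/D)/8 = ¼ + (-1/(4*D) + D/8) = ¼ - 1/(4*D) + D/8)
√(-10393 + v(z(14))) = √(-10393 + (⅛)*(-2 + 14*(2 + 14))/14) = √(-10393 + (⅛)*(1/14)*(-2 + 14*16)) = √(-10393 + (⅛)*(1/14)*(-2 + 224)) = √(-10393 + (⅛)*(1/14)*222) = √(-10393 + 111/56) = √(-581897/56) = I*√8146558/28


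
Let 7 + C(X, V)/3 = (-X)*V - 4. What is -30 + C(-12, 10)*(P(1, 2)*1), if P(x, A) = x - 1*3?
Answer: -684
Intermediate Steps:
P(x, A) = -3 + x (P(x, A) = x - 3 = -3 + x)
C(X, V) = -33 - 3*V*X (C(X, V) = -21 + 3*((-X)*V - 4) = -21 + 3*(-V*X - 4) = -21 + 3*(-4 - V*X) = -21 + (-12 - 3*V*X) = -33 - 3*V*X)
-30 + C(-12, 10)*(P(1, 2)*1) = -30 + (-33 - 3*10*(-12))*((-3 + 1)*1) = -30 + (-33 + 360)*(-2*1) = -30 + 327*(-2) = -30 - 654 = -684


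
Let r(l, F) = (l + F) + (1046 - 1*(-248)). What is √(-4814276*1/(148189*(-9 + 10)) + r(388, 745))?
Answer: √52583448036703/148189 ≈ 48.934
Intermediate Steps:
r(l, F) = 1294 + F + l (r(l, F) = (F + l) + (1046 + 248) = (F + l) + 1294 = 1294 + F + l)
√(-4814276*1/(148189*(-9 + 10)) + r(388, 745)) = √(-4814276*1/(148189*(-9 + 10)) + (1294 + 745 + 388)) = √(-4814276/(1*148189) + 2427) = √(-4814276/148189 + 2427) = √(354840427/148189) = √52583448036703/148189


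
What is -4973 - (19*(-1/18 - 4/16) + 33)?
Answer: -180007/36 ≈ -5000.2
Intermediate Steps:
-4973 - (19*(-1/18 - 4/16) + 33) = -4973 - (19*(-1*1/18 - 4*1/16) + 33) = -4973 - (19*(-1/18 - ¼) + 33) = -4973 - (19*(-11/36) + 33) = -4973 - (-209/36 + 33) = -4973 - 1*979/36 = -4973 - 979/36 = -180007/36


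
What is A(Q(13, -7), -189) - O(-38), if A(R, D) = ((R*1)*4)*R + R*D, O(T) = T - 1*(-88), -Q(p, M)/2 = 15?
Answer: 9220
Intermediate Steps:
Q(p, M) = -30 (Q(p, M) = -2*15 = -30)
O(T) = 88 + T (O(T) = T + 88 = 88 + T)
A(R, D) = 4*R² + D*R (A(R, D) = (R*4)*R + D*R = (4*R)*R + D*R = 4*R² + D*R)
A(Q(13, -7), -189) - O(-38) = -30*(-189 + 4*(-30)) - (88 - 38) = -30*(-189 - 120) - 1*50 = -30*(-309) - 50 = 9270 - 50 = 9220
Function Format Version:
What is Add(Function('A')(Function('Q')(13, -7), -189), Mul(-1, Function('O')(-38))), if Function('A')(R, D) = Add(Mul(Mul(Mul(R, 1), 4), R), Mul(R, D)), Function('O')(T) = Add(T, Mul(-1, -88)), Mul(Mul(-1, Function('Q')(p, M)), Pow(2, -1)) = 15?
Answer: 9220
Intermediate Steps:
Function('Q')(p, M) = -30 (Function('Q')(p, M) = Mul(-2, 15) = -30)
Function('O')(T) = Add(88, T) (Function('O')(T) = Add(T, 88) = Add(88, T))
Function('A')(R, D) = Add(Mul(4, Pow(R, 2)), Mul(D, R)) (Function('A')(R, D) = Add(Mul(Mul(R, 4), R), Mul(D, R)) = Add(Mul(Mul(4, R), R), Mul(D, R)) = Add(Mul(4, Pow(R, 2)), Mul(D, R)))
Add(Function('A')(Function('Q')(13, -7), -189), Mul(-1, Function('O')(-38))) = Add(Mul(-30, Add(-189, Mul(4, -30))), Mul(-1, Add(88, -38))) = Add(Mul(-30, Add(-189, -120)), Mul(-1, 50)) = Add(Mul(-30, -309), -50) = Add(9270, -50) = 9220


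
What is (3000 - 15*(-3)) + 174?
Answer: 3219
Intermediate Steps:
(3000 - 15*(-3)) + 174 = (3000 + 45) + 174 = 3045 + 174 = 3219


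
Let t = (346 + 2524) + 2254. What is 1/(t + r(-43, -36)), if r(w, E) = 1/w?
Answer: 43/220331 ≈ 0.00019516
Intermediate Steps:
t = 5124 (t = 2870 + 2254 = 5124)
1/(t + r(-43, -36)) = 1/(5124 + 1/(-43)) = 1/(5124 - 1/43) = 1/(220331/43) = 43/220331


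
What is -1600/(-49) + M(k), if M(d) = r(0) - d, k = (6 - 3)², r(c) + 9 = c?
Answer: 718/49 ≈ 14.653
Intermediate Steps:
r(c) = -9 + c
k = 9 (k = 3² = 9)
M(d) = -9 - d (M(d) = (-9 + 0) - d = -9 - d)
-1600/(-49) + M(k) = -1600/(-49) + (-9 - 1*9) = -1600*(-1)/49 + (-9 - 9) = -16*(-100/49) - 18 = 1600/49 - 18 = 718/49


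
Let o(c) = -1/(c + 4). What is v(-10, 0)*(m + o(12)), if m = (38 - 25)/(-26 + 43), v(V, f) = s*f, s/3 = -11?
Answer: 0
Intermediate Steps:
s = -33 (s = 3*(-11) = -33)
o(c) = -1/(4 + c)
v(V, f) = -33*f
m = 13/17 ≈ 0.76471
v(-10, 0)*(m + o(12)) = (-33*0)*(13/17 - 1/(4 + 12)) = 0*(13/17 - 1/16) = 0*(191/272) = 0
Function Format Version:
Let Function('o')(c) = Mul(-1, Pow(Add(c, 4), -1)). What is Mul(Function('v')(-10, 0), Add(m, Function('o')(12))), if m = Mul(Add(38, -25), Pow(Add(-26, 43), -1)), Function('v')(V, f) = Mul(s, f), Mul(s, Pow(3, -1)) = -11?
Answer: 0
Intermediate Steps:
s = -33 (s = Mul(3, -11) = -33)
Function('o')(c) = Mul(-1, Pow(Add(4, c), -1))
Function('v')(V, f) = Mul(-33, f)
m = Rational(13, 17) (m = Mul(13, Pow(17, -1)) = Mul(13, Rational(1, 17)) = Rational(13, 17) ≈ 0.76471)
Mul(Function('v')(-10, 0), Add(m, Function('o')(12))) = Mul(Mul(-33, 0), Add(Rational(13, 17), Mul(-1, Pow(Add(4, 12), -1)))) = Mul(0, Add(Rational(13, 17), Mul(-1, Pow(16, -1)))) = Mul(0, Add(Rational(13, 17), Mul(-1, Rational(1, 16)))) = Mul(0, Add(Rational(13, 17), Rational(-1, 16))) = Mul(0, Rational(191, 272)) = 0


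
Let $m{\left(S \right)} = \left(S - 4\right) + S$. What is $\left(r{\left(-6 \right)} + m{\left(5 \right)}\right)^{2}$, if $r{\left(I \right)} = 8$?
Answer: $196$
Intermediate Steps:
$m{\left(S \right)} = -4 + 2 S$ ($m{\left(S \right)} = \left(-4 + S\right) + S = -4 + 2 S$)
$\left(r{\left(-6 \right)} + m{\left(5 \right)}\right)^{2} = \left(8 + \left(-4 + 2 \cdot 5\right)\right)^{2} = \left(8 + \left(-4 + 10\right)\right)^{2} = \left(8 + 6\right)^{2} = 14^{2} = 196$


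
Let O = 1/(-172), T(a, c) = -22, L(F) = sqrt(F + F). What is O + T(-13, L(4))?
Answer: -3785/172 ≈ -22.006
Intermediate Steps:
L(F) = sqrt(2)*sqrt(F) (L(F) = sqrt(2*F) = sqrt(2)*sqrt(F))
O = -1/172 ≈ -0.0058140
O + T(-13, L(4)) = -1/172 - 22 = -3785/172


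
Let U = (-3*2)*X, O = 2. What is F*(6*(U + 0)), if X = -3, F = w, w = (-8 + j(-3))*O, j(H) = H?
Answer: -2376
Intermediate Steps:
w = -22 (w = (-8 - 3)*2 = -11*2 = -22)
F = -22
U = 18 (U = -3*2*(-3) = -6*(-3) = 18)
F*(6*(U + 0)) = -132*(18 + 0) = -132*18 = -22*108 = -2376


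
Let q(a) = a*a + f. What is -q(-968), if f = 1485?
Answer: -938509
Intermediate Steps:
q(a) = 1485 + a² (q(a) = a*a + 1485 = a² + 1485 = 1485 + a²)
-q(-968) = -(1485 + (-968)²) = -(1485 + 937024) = -1*938509 = -938509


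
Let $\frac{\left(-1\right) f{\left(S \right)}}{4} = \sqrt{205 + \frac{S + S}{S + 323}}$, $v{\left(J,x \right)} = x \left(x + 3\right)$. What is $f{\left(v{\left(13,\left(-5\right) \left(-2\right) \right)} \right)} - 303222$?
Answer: $-303222 - \frac{100 \sqrt{67497}}{453} \approx -3.0328 \cdot 10^{5}$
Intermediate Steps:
$v{\left(J,x \right)} = x \left(3 + x\right)$
$f{\left(S \right)} = - 4 \sqrt{205 + \frac{2 S}{323 + S}}$ ($f{\left(S \right)} = - 4 \sqrt{205 + \frac{S + S}{S + 323}} = - 4 \sqrt{205 + \frac{2 S}{323 + S}}$)
$f{\left(v{\left(13,\left(-5\right) \left(-2\right) \right)} \right)} - 303222 = - 4 \sqrt{\frac{66215 + 207 \left(-5\right) \left(-2\right) \left(3 - -10\right)}{323 + \left(-5\right) \left(-2\right) \left(3 - -10\right)}} - 303222 = - 4 \sqrt{\frac{66215 + 207 \cdot 10 \left(3 + 10\right)}{323 + 10 \left(3 + 10\right)}} - 303222 = - 4 \sqrt{\frac{66215 + 207 \cdot 10 \cdot 13}{323 + 10 \cdot 13}} - 303222 = - 4 \sqrt{\frac{66215 + 207 \cdot 130}{323 + 130}} - 303222 = - 4 \sqrt{\frac{66215 + 26910}{453}} - 303222 = - 4 \sqrt{\frac{1}{453} \cdot 93125} - 303222 = - 4 \sqrt{\frac{93125}{453}} - 303222 = - 4 \frac{25 \sqrt{67497}}{453} - 303222 = - \frac{100 \sqrt{67497}}{453} - 303222 = -303222 - \frac{100 \sqrt{67497}}{453}$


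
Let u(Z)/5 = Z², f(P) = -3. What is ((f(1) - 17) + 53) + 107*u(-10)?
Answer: 53533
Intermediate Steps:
u(Z) = 5*Z²
((f(1) - 17) + 53) + 107*u(-10) = ((-3 - 17) + 53) + 107*(5*(-10)²) = (-20 + 53) + 107*(5*100) = 33 + 107*500 = 33 + 53500 = 53533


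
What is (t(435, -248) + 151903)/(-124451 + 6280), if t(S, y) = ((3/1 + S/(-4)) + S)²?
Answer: -4164937/1890736 ≈ -2.2028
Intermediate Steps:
t(S, y) = (3 + 3*S/4)² (t(S, y) = ((3*1 + S*(-¼)) + S)² = ((3 - S/4) + S)² = (3 + 3*S/4)²)
(t(435, -248) + 151903)/(-124451 + 6280) = (9*(4 + 435)²/16 + 151903)/(-124451 + 6280) = ((9/16)*439² + 151903)/(-118171) = ((9/16)*192721 + 151903)*(-1/118171) = (1734489/16 + 151903)*(-1/118171) = (4164937/16)*(-1/118171) = -4164937/1890736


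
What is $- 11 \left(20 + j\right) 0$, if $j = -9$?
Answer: $0$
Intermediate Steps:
$- 11 \left(20 + j\right) 0 = - 11 \left(20 - 9\right) 0 = - 11 \cdot 11 \cdot 0 = \left(-11\right) 0 = 0$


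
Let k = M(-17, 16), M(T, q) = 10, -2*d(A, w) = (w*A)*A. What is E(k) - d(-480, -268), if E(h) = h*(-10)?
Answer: -30873700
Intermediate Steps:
d(A, w) = -w*A²/2 (d(A, w) = -w*A*A/2 = -A*w*A/2 = -w*A²/2)
k = 10
E(h) = -10*h
E(k) - d(-480, -268) = -10*10 - (-1)*(-268)*(-480)²/2 = -100 - (-1)*(-268)*230400/2 = -100 - 1*30873600 = -100 - 30873600 = -30873700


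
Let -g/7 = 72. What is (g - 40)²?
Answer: 295936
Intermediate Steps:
g = -504 (g = -7*72 = -504)
(g - 40)² = (-504 - 40)² = (-544)² = 295936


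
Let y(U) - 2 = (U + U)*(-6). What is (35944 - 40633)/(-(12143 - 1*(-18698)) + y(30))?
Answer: 4689/31199 ≈ 0.15029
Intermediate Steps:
y(U) = 2 - 12*U (y(U) = 2 + (U + U)*(-6) = 2 + (2*U)*(-6) = 2 - 12*U)
(35944 - 40633)/(-(12143 - 1*(-18698)) + y(30)) = (35944 - 40633)/(-(12143 - 1*(-18698)) + (2 - 12*30)) = -4689/(-(12143 + 18698) + (2 - 360)) = -4689/(-1*30841 - 358) = -4689/(-30841 - 358) = -4689/(-31199) = -4689*(-1/31199) = 4689/31199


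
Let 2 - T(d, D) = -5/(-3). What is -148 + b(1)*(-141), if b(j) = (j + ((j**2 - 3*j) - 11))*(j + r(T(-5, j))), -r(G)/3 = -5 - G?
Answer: 28616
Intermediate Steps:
T(d, D) = 1/3 (T(d, D) = 2 - (-5)/(-3) = 2 - (-5)*(-1)/3 = 2 - 1*5/3 = 2 - 5/3 = 1/3)
r(G) = 15 + 3*G (r(G) = -3*(-5 - G) = 15 + 3*G)
b(j) = (16 + j)*(-11 + j**2 - 2*j) (b(j) = (j + ((j**2 - 3*j) - 11))*(j + (15 + 3*(1/3))) = (j + (-11 + j**2 - 3*j))*(j + (15 + 1)) = (-11 + j**2 - 2*j)*(j + 16) = (-11 + j**2 - 2*j)*(16 + j) = (16 + j)*(-11 + j**2 - 2*j))
-148 + b(1)*(-141) = -148 + (-176 + 1**3 - 43*1 + 14*1**2)*(-141) = -148 + (-176 + 1 - 43 + 14*1)*(-141) = -148 + (-176 + 1 - 43 + 14)*(-141) = -148 - 204*(-141) = -148 + 28764 = 28616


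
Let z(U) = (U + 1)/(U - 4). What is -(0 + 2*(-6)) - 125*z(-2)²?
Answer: 307/36 ≈ 8.5278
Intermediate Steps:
z(U) = (1 + U)/(-4 + U)
-(0 + 2*(-6)) - 125*z(-2)² = -(0 + 2*(-6)) - 125*(1 - 2)²/(-4 - 2)² = -(0 - 12) - 125*(-1/(-6))² = -1*(-12) - 125*(-⅙*(-1))² = 12 - 125*(⅙)² = 12 - 125*1/36 = 12 - 125/36 = 307/36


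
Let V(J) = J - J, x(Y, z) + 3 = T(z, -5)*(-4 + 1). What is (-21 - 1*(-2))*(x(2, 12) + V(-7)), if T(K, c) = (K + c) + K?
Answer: 1140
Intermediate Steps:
T(K, c) = c + 2*K
x(Y, z) = 12 - 6*z (x(Y, z) = -3 + (-5 + 2*z)*(-4 + 1) = -3 + (-5 + 2*z)*(-3) = -3 + (15 - 6*z) = 12 - 6*z)
V(J) = 0
(-21 - 1*(-2))*(x(2, 12) + V(-7)) = (-21 - 1*(-2))*((12 - 6*12) + 0) = (-21 + 2)*((12 - 72) + 0) = -19*(-60 + 0) = -19*(-60) = 1140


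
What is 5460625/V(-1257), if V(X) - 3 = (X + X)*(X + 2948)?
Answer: -5460625/4251171 ≈ -1.2845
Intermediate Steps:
V(X) = 3 + 2*X*(2948 + X) (V(X) = 3 + (X + X)*(X + 2948) = 3 + (2*X)*(2948 + X) = 3 + 2*X*(2948 + X))
5460625/V(-1257) = 5460625/(3 + 2*(-1257)**2 + 5896*(-1257)) = 5460625/(3 + 2*1580049 - 7411272) = 5460625/(3 + 3160098 - 7411272) = 5460625/(-4251171) = 5460625*(-1/4251171) = -5460625/4251171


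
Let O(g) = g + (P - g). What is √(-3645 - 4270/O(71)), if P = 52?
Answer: I*√2519530/26 ≈ 61.05*I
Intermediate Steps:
O(g) = 52 (O(g) = g + (52 - g) = 52)
√(-3645 - 4270/O(71)) = √(-3645 - 4270/52) = √(-3645 - 4270*1/52) = √(-3645 - 2135/26) = √(-96905/26) = I*√2519530/26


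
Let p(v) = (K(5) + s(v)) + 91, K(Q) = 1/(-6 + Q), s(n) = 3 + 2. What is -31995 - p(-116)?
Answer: -32090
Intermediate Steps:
s(n) = 5
p(v) = 95 (p(v) = (1/(-6 + 5) + 5) + 91 = (1/(-1) + 5) + 91 = (-1 + 5) + 91 = 4 + 91 = 95)
-31995 - p(-116) = -31995 - 1*95 = -31995 - 95 = -32090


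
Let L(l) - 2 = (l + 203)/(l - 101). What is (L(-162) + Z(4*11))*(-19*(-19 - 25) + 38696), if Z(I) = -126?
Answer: -1290838396/263 ≈ -4.9081e+6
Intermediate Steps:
L(l) = 2 + (203 + l)/(-101 + l) (L(l) = 2 + (l + 203)/(l - 101) = 2 + (203 + l)/(-101 + l))
(L(-162) + Z(4*11))*(-19*(-19 - 25) + 38696) = ((1 + 3*(-162))/(-101 - 162) - 126)*(-19*(-19 - 25) + 38696) = ((1 - 486)/(-263) - 126)*(-19*(-44) + 38696) = (-1/263*(-485) - 126)*(836 + 38696) = (485/263 - 126)*39532 = -32653/263*39532 = -1290838396/263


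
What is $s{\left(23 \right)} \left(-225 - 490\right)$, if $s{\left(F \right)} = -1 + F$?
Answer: $-15730$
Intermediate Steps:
$s{\left(23 \right)} \left(-225 - 490\right) = \left(-1 + 23\right) \left(-225 - 490\right) = 22 \left(-715\right) = -15730$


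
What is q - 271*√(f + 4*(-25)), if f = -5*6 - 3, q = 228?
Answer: 228 - 271*I*√133 ≈ 228.0 - 3125.3*I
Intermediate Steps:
f = -33 (f = -30 - 3 = -33)
q - 271*√(f + 4*(-25)) = 228 - 271*√(-33 + 4*(-25)) = 228 - 271*√(-33 - 100) = 228 - 271*I*√133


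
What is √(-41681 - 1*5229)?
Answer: I*√46910 ≈ 216.59*I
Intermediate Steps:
√(-41681 - 1*5229) = √(-41681 - 5229) = √(-46910) = I*√46910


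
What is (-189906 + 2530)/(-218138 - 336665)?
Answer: 187376/554803 ≈ 0.33773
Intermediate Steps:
(-189906 + 2530)/(-218138 - 336665) = -187376/(-554803) = -187376*(-1/554803) = 187376/554803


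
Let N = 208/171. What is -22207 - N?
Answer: -3797605/171 ≈ -22208.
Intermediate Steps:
N = 208/171 (N = 208*(1/171) = 208/171 ≈ 1.2164)
-22207 - N = -22207 - 1*208/171 = -22207 - 208/171 = -3797605/171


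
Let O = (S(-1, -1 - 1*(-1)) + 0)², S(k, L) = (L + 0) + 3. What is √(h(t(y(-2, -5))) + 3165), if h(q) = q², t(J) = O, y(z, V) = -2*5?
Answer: √3246 ≈ 56.974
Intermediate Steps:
y(z, V) = -10
S(k, L) = 3 + L (S(k, L) = L + 3 = 3 + L)
O = 9 (O = ((3 + (-1 - 1*(-1))) + 0)² = ((3 + (-1 + 1)) + 0)² = ((3 + 0) + 0)² = (3 + 0)² = 3² = 9)
t(J) = 9
√(h(t(y(-2, -5))) + 3165) = √(9² + 3165) = √(81 + 3165) = √3246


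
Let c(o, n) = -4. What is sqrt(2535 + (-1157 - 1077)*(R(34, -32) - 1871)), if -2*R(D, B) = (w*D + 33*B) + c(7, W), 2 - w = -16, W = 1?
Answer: sqrt(3681933) ≈ 1918.8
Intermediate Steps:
w = 18 (w = 2 - 1*(-16) = 2 + 16 = 18)
R(D, B) = 2 - 9*D - 33*B/2 (R(D, B) = -((18*D + 33*B) - 4)/2 = -(-4 + 18*D + 33*B)/2 = 2 - 9*D - 33*B/2)
sqrt(2535 + (-1157 - 1077)*(R(34, -32) - 1871)) = sqrt(2535 + (-1157 - 1077)*((2 - 9*34 - 33/2*(-32)) - 1871)) = sqrt(2535 - 2234*((2 - 306 + 528) - 1871)) = sqrt(2535 - 2234*(224 - 1871)) = sqrt(2535 - 2234*(-1647)) = sqrt(2535 + 3679398) = sqrt(3681933)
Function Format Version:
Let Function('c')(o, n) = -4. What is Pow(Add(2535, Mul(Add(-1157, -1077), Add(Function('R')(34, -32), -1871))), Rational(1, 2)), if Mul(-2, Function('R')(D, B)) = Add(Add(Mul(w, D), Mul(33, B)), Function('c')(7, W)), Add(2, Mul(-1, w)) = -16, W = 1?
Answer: Pow(3681933, Rational(1, 2)) ≈ 1918.8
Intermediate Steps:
w = 18 (w = Add(2, Mul(-1, -16)) = Add(2, 16) = 18)
Function('R')(D, B) = Add(2, Mul(-9, D), Mul(Rational(-33, 2), B)) (Function('R')(D, B) = Mul(Rational(-1, 2), Add(Add(Mul(18, D), Mul(33, B)), -4)) = Mul(Rational(-1, 2), Add(-4, Mul(18, D), Mul(33, B))) = Add(2, Mul(-9, D), Mul(Rational(-33, 2), B)))
Pow(Add(2535, Mul(Add(-1157, -1077), Add(Function('R')(34, -32), -1871))), Rational(1, 2)) = Pow(Add(2535, Mul(Add(-1157, -1077), Add(Add(2, Mul(-9, 34), Mul(Rational(-33, 2), -32)), -1871))), Rational(1, 2)) = Pow(Add(2535, Mul(-2234, Add(Add(2, -306, 528), -1871))), Rational(1, 2)) = Pow(Add(2535, Mul(-2234, Add(224, -1871))), Rational(1, 2)) = Pow(Add(2535, Mul(-2234, -1647)), Rational(1, 2)) = Pow(Add(2535, 3679398), Rational(1, 2)) = Pow(3681933, Rational(1, 2))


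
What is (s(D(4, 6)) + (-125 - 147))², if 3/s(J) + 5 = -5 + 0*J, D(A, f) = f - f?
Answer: 7414729/100 ≈ 74147.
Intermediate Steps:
D(A, f) = 0
s(J) = -3/10 (s(J) = 3/(-5 + (-5 + 0*J)) = 3/(-5 + (-5 + 0)) = 3/(-5 - 5) = 3/(-10) = 3*(-⅒) = -3/10)
(s(D(4, 6)) + (-125 - 147))² = (-3/10 + (-125 - 147))² = (-3/10 - 272)² = (-2723/10)² = 7414729/100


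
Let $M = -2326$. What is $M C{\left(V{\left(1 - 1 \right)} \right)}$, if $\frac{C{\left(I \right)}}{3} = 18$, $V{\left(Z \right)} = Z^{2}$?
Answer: $-125604$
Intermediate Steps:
$C{\left(I \right)} = 54$ ($C{\left(I \right)} = 3 \cdot 18 = 54$)
$M C{\left(V{\left(1 - 1 \right)} \right)} = \left(-2326\right) 54 = -125604$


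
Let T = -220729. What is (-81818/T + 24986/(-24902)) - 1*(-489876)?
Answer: 1346322894057925/2748296779 ≈ 4.8988e+5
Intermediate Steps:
(-81818/T + 24986/(-24902)) - 1*(-489876) = (-81818/(-220729) + 24986/(-24902)) - 1*(-489876) = (-81818*(-1/220729) + 24986*(-1/24902)) + 489876 = (81818/220729 - 12493/12451) + 489876 = -1738851479/2748296779 + 489876 = 1346322894057925/2748296779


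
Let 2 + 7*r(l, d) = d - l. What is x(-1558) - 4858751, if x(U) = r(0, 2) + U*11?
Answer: -4875889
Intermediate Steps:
r(l, d) = -2/7 - l/7 + d/7 (r(l, d) = -2/7 + (d - l)/7 = -2/7 + (-l/7 + d/7) = -2/7 - l/7 + d/7)
x(U) = 11*U (x(U) = (-2/7 - 1/7*0 + (1/7)*2) + U*11 = (-2/7 + 0 + 2/7) + 11*U = 0 + 11*U = 11*U)
x(-1558) - 4858751 = 11*(-1558) - 4858751 = -17138 - 4858751 = -4875889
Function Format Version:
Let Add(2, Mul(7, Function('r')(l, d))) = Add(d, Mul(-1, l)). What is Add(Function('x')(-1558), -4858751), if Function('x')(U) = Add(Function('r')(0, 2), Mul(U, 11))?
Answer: -4875889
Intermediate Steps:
Function('r')(l, d) = Add(Rational(-2, 7), Mul(Rational(-1, 7), l), Mul(Rational(1, 7), d)) (Function('r')(l, d) = Add(Rational(-2, 7), Mul(Rational(1, 7), Add(d, Mul(-1, l)))) = Add(Rational(-2, 7), Add(Mul(Rational(-1, 7), l), Mul(Rational(1, 7), d))) = Add(Rational(-2, 7), Mul(Rational(-1, 7), l), Mul(Rational(1, 7), d)))
Function('x')(U) = Mul(11, U) (Function('x')(U) = Add(Add(Rational(-2, 7), Mul(Rational(-1, 7), 0), Mul(Rational(1, 7), 2)), Mul(U, 11)) = Add(Add(Rational(-2, 7), 0, Rational(2, 7)), Mul(11, U)) = Add(0, Mul(11, U)) = Mul(11, U))
Add(Function('x')(-1558), -4858751) = Add(Mul(11, -1558), -4858751) = Add(-17138, -4858751) = -4875889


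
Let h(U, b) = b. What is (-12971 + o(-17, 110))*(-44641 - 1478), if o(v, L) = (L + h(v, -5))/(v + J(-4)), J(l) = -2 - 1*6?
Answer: 2992016244/5 ≈ 5.9840e+8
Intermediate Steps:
J(l) = -8 (J(l) = -2 - 6 = -8)
o(v, L) = (-5 + L)/(-8 + v) (o(v, L) = (L - 5)/(v - 8) = (-5 + L)/(-8 + v))
(-12971 + o(-17, 110))*(-44641 - 1478) = (-12971 + (-5 + 110)/(-8 - 17))*(-44641 - 1478) = (-12971 + 105/(-25))*(-46119) = (-12971 - 1/25*105)*(-46119) = (-12971 - 21/5)*(-46119) = -64876/5*(-46119) = 2992016244/5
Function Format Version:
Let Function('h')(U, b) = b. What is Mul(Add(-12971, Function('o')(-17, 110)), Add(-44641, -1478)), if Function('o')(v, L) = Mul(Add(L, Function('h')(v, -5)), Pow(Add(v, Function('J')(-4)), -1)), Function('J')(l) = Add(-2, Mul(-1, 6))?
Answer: Rational(2992016244, 5) ≈ 5.9840e+8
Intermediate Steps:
Function('J')(l) = -8 (Function('J')(l) = Add(-2, -6) = -8)
Function('o')(v, L) = Mul(Pow(Add(-8, v), -1), Add(-5, L)) (Function('o')(v, L) = Mul(Add(L, -5), Pow(Add(v, -8), -1)) = Mul(Add(-5, L), Pow(Add(-8, v), -1)) = Mul(Pow(Add(-8, v), -1), Add(-5, L)))
Mul(Add(-12971, Function('o')(-17, 110)), Add(-44641, -1478)) = Mul(Add(-12971, Mul(Pow(Add(-8, -17), -1), Add(-5, 110))), Add(-44641, -1478)) = Mul(Add(-12971, Mul(Pow(-25, -1), 105)), -46119) = Mul(Add(-12971, Mul(Rational(-1, 25), 105)), -46119) = Mul(Add(-12971, Rational(-21, 5)), -46119) = Mul(Rational(-64876, 5), -46119) = Rational(2992016244, 5)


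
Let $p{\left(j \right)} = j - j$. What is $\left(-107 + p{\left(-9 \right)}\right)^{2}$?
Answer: $11449$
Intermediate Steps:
$p{\left(j \right)} = 0$
$\left(-107 + p{\left(-9 \right)}\right)^{2} = \left(-107 + 0\right)^{2} = \left(-107\right)^{2} = 11449$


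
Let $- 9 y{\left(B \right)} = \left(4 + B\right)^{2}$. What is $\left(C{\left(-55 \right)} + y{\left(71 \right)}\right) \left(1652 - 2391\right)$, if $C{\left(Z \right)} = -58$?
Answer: $504737$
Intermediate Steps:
$y{\left(B \right)} = - \frac{\left(4 + B\right)^{2}}{9}$
$\left(C{\left(-55 \right)} + y{\left(71 \right)}\right) \left(1652 - 2391\right) = \left(-58 - \frac{\left(4 + 71\right)^{2}}{9}\right) \left(1652 - 2391\right) = \left(-58 - \frac{75^{2}}{9}\right) \left(-739\right) = \left(-58 - 625\right) \left(-739\right) = \left(-683\right) \left(-739\right) = 504737$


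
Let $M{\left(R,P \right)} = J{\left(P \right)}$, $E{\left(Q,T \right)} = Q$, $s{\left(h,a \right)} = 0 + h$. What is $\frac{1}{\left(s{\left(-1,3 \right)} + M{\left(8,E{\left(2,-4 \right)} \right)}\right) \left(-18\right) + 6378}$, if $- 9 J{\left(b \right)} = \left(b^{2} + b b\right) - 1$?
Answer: $\frac{1}{6410} \approx 0.00015601$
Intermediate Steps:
$s{\left(h,a \right)} = h$
$J{\left(b \right)} = \frac{1}{9} - \frac{2 b^{2}}{9}$ ($J{\left(b \right)} = - \frac{\left(b^{2} + b b\right) - 1}{9} = - \frac{\left(b^{2} + b^{2}\right) - 1}{9} = - \frac{2 b^{2} - 1}{9} = - \frac{-1 + 2 b^{2}}{9} = \frac{1}{9} - \frac{2 b^{2}}{9}$)
$M{\left(R,P \right)} = \frac{1}{9} - \frac{2 P^{2}}{9}$
$\frac{1}{\left(s{\left(-1,3 \right)} + M{\left(8,E{\left(2,-4 \right)} \right)}\right) \left(-18\right) + 6378} = \frac{1}{\left(-1 + \left(\frac{1}{9} - \frac{2 \cdot 2^{2}}{9}\right)\right) \left(-18\right) + 6378} = \frac{1}{\left(-1 + \left(\frac{1}{9} - \frac{8}{9}\right)\right) \left(-18\right) + 6378} = \frac{1}{\left(-1 - \frac{7}{9}\right) \left(-18\right) + 6378} = \frac{1}{\left(- \frac{16}{9}\right) \left(-18\right) + 6378} = \frac{1}{32 + 6378} = \frac{1}{6410}$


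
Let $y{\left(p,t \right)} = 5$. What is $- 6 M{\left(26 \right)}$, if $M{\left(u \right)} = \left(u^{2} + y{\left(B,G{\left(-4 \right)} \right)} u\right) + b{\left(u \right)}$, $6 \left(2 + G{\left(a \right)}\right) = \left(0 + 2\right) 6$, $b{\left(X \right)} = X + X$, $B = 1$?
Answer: $-5148$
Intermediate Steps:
$b{\left(X \right)} = 2 X$
$G{\left(a \right)} = 0$ ($G{\left(a \right)} = -2 + \frac{\left(0 + 2\right) 6}{6} = -2 + \frac{2 \cdot 6}{6} = -2 + \frac{1}{6} \cdot 12 = -2 + 2 = 0$)
$M{\left(u \right)} = u^{2} + 7 u$ ($M{\left(u \right)} = \left(u^{2} + 5 u\right) + 2 u = u^{2} + 7 u$)
$- 6 M{\left(26 \right)} = - 6 \cdot 26 \left(7 + 26\right) = - 6 \cdot 26 \cdot 33 = \left(-6\right) 858 = -5148$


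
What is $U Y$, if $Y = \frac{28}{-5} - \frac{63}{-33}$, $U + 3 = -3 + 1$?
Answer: $\frac{203}{11} \approx 18.455$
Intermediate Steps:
$U = -5$ ($U = -3 + \left(-3 + 1\right) = -3 - 2 = -5$)
$Y = - \frac{203}{55}$ ($Y = 28 \left(- \frac{1}{5}\right) - - \frac{21}{11} = - \frac{28}{5} + \frac{21}{11} = - \frac{203}{55} \approx -3.6909$)
$U Y = \left(-5\right) \left(- \frac{203}{55}\right) = \frac{203}{11}$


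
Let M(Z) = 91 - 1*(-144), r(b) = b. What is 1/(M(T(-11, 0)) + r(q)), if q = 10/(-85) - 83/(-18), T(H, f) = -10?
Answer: 306/73285 ≈ 0.0041755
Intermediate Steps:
q = 1375/306 (q = 10*(-1/85) - 83*(-1/18) = -2/17 + 83/18 = 1375/306 ≈ 4.4935)
M(Z) = 235 (M(Z) = 91 + 144 = 235)
1/(M(T(-11, 0)) + r(q)) = 1/(235 + 1375/306) = 1/(73285/306) = 306/73285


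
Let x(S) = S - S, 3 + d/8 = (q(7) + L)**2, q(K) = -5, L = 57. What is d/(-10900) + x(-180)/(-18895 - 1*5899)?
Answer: -5402/2725 ≈ -1.9824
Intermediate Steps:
d = 21608 (d = -24 + 8*(-5 + 57)**2 = -24 + 8*52**2 = -24 + 8*2704 = -24 + 21632 = 21608)
x(S) = 0
d/(-10900) + x(-180)/(-18895 - 1*5899) = 21608/(-10900) + 0/(-18895 - 1*5899) = 21608*(-1/10900) + 0/(-18895 - 5899) = -5402/2725 + 0/(-24794) = -5402/2725 + 0*(-1/24794) = -5402/2725 + 0 = -5402/2725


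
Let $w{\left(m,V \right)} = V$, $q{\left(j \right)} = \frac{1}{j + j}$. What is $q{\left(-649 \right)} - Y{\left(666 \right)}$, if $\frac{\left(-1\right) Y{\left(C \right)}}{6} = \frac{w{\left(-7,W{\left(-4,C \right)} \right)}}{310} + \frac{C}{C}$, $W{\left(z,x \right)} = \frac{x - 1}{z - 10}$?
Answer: $\frac{102202}{20119} \approx 5.0799$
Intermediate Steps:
$q{\left(j \right)} = \frac{1}{2 j}$
$W{\left(z,x \right)} = \frac{-1 + x}{-10 + z}$ ($W{\left(z,x \right)} = \frac{-1 + x}{z - 10} = \frac{-1 + x}{-10 + z}$)
$Y{\left(C \right)} = - \frac{13023}{2170} + \frac{3 C}{2170}$ ($Y{\left(C \right)} = - 6 \left(\frac{\frac{1}{-10 - 4} \left(-1 + C\right)}{310} + \frac{C}{C}\right) = - 6 \left(\frac{-1 + C}{-14} \cdot \frac{1}{310} + 1\right) = - 6 \left(- \frac{-1 + C}{14} \cdot \frac{1}{310} + 1\right) = - 6 \left(\left(\frac{1}{14} - \frac{C}{14}\right) \frac{1}{310} + 1\right) = - 6 \left(\left(\frac{1}{4340} - \frac{C}{4340}\right) + 1\right) = - 6 \left(\frac{4341}{4340} - \frac{C}{4340}\right) = - \frac{13023}{2170} + \frac{3 C}{2170}$)
$q{\left(-649 \right)} - Y{\left(666 \right)} = \frac{1}{2 \left(-649\right)} - \left(- \frac{13023}{2170} + \frac{3}{2170} \cdot 666\right) = \frac{1}{2} \left(- \frac{1}{649}\right) - \left(- \frac{13023}{2170} + \frac{999}{1085}\right) = - \frac{1}{1298} - - \frac{315}{62} = - \frac{1}{1298} + \frac{315}{62} = \frac{102202}{20119}$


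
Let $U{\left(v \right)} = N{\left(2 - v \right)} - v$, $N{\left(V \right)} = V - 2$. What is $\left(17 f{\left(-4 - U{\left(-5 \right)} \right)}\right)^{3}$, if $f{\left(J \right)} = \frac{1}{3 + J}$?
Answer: $- \frac{4913}{1331} \approx -3.6912$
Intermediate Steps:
$N{\left(V \right)} = -2 + V$
$U{\left(v \right)} = - 2 v$ ($U{\left(v \right)} = \left(-2 - \left(-2 + v\right)\right) - v = - v - v = - 2 v$)
$\left(17 f{\left(-4 - U{\left(-5 \right)} \right)}\right)^{3} = \left(\frac{17}{3 - \left(4 - -10\right)}\right)^{3} = \left(\frac{17}{3 - 14}\right)^{3} = \left(\frac{17}{-11}\right)^{3} = \left(17 \left(- \frac{1}{11}\right)\right)^{3} = \left(- \frac{17}{11}\right)^{3} = - \frac{4913}{1331}$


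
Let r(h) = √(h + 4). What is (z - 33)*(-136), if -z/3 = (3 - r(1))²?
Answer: 10200 - 2448*√5 ≈ 4726.1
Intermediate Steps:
r(h) = √(4 + h)
z = -3*(3 - √5)² (z = -3*(3 - √(4 + 1))² = -3*(3 - √5)² ≈ -1.7508)
(z - 33)*(-136) = ((-42 + 18*√5) - 33)*(-136) = (-75 + 18*√5)*(-136) = 10200 - 2448*√5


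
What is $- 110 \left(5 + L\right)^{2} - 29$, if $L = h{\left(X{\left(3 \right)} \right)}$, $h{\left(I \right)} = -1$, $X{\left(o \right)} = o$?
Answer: $-1789$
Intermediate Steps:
$L = -1$
$- 110 \left(5 + L\right)^{2} - 29 = - 110 \left(5 - 1\right)^{2} - 29 = - 110 \cdot 4^{2} - 29 = \left(-110\right) 16 - 29 = -1760 - 29 = -1789$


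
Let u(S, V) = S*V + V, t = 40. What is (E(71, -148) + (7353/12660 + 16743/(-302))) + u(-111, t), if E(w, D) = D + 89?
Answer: -2876321609/637220 ≈ -4513.9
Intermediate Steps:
E(w, D) = 89 + D
u(S, V) = V + S*V
(E(71, -148) + (7353/12660 + 16743/(-302))) + u(-111, t) = ((89 - 148) + (7353/12660 + 16743/(-302))) + 40*(1 - 111) = (-59 + (7353*(1/12660) + 16743*(-1/302))) + 40*(-110) = (-59 + (2451/4220 - 16743/302)) - 4400 = (-59 - 34957629/637220) - 4400 = -72553609/637220 - 4400 = -2876321609/637220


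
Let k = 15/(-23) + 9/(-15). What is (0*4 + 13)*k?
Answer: -1872/115 ≈ -16.278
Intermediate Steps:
k = -144/115 (k = 15*(-1/23) + 9*(-1/15) = -15/23 - 3/5 = -144/115 ≈ -1.2522)
(0*4 + 13)*k = (0*4 + 13)*(-144/115) = (0 + 13)*(-144/115) = 13*(-144/115) = -1872/115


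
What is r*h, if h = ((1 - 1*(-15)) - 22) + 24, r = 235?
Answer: 4230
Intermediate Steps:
h = 18 (h = ((1 + 15) - 22) + 24 = (16 - 22) + 24 = -6 + 24 = 18)
r*h = 235*18 = 4230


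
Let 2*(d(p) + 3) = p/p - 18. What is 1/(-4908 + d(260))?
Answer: -2/9839 ≈ -0.00020327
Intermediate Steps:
d(p) = -23/2 (d(p) = -3 + (p/p - 18)/2 = -3 + (1 - 18)/2 = -3 + (1/2)*(-17) = -3 - 17/2 = -23/2)
1/(-4908 + d(260)) = 1/(-4908 - 23/2) = 1/(-9839/2) = -2/9839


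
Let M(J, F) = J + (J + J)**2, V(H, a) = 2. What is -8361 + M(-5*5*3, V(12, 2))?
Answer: 14064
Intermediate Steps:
M(J, F) = J + 4*J**2 (M(J, F) = J + (2*J)**2 = J + 4*J**2)
-8361 + M(-5*5*3, V(12, 2)) = -8361 + (-5*5*3)*(1 + 4*(-5*5*3)) = -8361 + (-25*3)*(1 + 4*(-25*3)) = -8361 - 75*(1 + 4*(-75)) = -8361 - 75*(1 - 300) = -8361 - 75*(-299) = -8361 + 22425 = 14064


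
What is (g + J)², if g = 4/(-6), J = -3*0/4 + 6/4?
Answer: 25/36 ≈ 0.69444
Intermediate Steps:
J = 3/2 (J = 0*(¼) + 6*(¼) = 0 + 3/2 = 3/2 ≈ 1.5000)
g = -⅔ (g = 4*(-⅙) = -⅔ ≈ -0.66667)
(g + J)² = (-⅔ + 3/2)² = (⅚)² = 25/36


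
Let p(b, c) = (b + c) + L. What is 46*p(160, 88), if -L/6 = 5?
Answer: 10028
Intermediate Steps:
L = -30 (L = -6*5 = -30)
p(b, c) = -30 + b + c (p(b, c) = (b + c) - 30 = -30 + b + c)
46*p(160, 88) = 46*(-30 + 160 + 88) = 46*218 = 10028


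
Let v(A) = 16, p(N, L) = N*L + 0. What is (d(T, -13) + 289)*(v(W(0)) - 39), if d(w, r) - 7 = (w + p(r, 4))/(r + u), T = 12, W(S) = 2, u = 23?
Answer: -6716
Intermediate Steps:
p(N, L) = L*N (p(N, L) = L*N + 0 = L*N)
d(w, r) = 7 + (w + 4*r)/(23 + r) (d(w, r) = 7 + (w + 4*r)/(r + 23) = 7 + (w + 4*r)/(23 + r))
(d(T, -13) + 289)*(v(W(0)) - 39) = ((161 + 12 + 11*(-13))/(23 - 13) + 289)*(16 - 39) = ((161 + 12 - 143)/10 + 289)*(-23) = ((⅒)*30 + 289)*(-23) = (3 + 289)*(-23) = 292*(-23) = -6716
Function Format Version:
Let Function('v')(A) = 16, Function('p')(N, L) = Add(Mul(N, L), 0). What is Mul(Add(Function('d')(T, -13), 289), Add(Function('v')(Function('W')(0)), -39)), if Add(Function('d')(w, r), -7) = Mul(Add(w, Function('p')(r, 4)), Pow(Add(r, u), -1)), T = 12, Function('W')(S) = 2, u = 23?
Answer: -6716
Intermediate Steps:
Function('p')(N, L) = Mul(L, N) (Function('p')(N, L) = Add(Mul(L, N), 0) = Mul(L, N))
Function('d')(w, r) = Add(7, Mul(Pow(Add(23, r), -1), Add(w, Mul(4, r)))) (Function('d')(w, r) = Add(7, Mul(Add(w, Mul(4, r)), Pow(Add(r, 23), -1))) = Add(7, Mul(Add(w, Mul(4, r)), Pow(Add(23, r), -1))) = Add(7, Mul(Pow(Add(23, r), -1), Add(w, Mul(4, r)))))
Mul(Add(Function('d')(T, -13), 289), Add(Function('v')(Function('W')(0)), -39)) = Mul(Add(Mul(Pow(Add(23, -13), -1), Add(161, 12, Mul(11, -13))), 289), Add(16, -39)) = Mul(Add(Mul(Pow(10, -1), Add(161, 12, -143)), 289), -23) = Mul(Add(Mul(Rational(1, 10), 30), 289), -23) = Mul(Add(3, 289), -23) = Mul(292, -23) = -6716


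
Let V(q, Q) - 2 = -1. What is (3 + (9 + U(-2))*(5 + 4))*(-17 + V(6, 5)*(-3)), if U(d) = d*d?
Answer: -2400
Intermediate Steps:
V(q, Q) = 1 (V(q, Q) = 2 - 1 = 1)
U(d) = d²
(3 + (9 + U(-2))*(5 + 4))*(-17 + V(6, 5)*(-3)) = (3 + (9 + (-2)²)*(5 + 4))*(-17 + 1*(-3)) = (3 + (9 + 4)*9)*(-17 - 3) = (3 + 13*9)*(-20) = (3 + 117)*(-20) = 120*(-20) = -2400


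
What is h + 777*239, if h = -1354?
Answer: 184349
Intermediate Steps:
h + 777*239 = -1354 + 777*239 = -1354 + 185703 = 184349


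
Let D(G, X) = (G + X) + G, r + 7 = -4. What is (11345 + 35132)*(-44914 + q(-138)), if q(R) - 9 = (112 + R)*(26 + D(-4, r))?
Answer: -2095508499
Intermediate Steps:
r = -11 (r = -7 - 4 = -11)
D(G, X) = X + 2*G
q(R) = 793 + 7*R (q(R) = 9 + (112 + R)*(26 + (-11 + 2*(-4))) = 9 + (112 + R)*(26 + (-11 - 8)) = 9 + (112 + R)*(26 - 19) = 9 + (112 + R)*7 = 9 + (784 + 7*R) = 793 + 7*R)
(11345 + 35132)*(-44914 + q(-138)) = (11345 + 35132)*(-44914 + (793 + 7*(-138))) = 46477*(-44914 + (793 - 966)) = 46477*(-44914 - 173) = 46477*(-45087) = -2095508499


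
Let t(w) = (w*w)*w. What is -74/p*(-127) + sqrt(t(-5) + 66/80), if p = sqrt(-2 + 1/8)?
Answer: I*(-75184*sqrt(30) + 3*sqrt(49670))/60 ≈ -6852.2*I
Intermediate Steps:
t(w) = w**3 (t(w) = w**2*w = w**3)
p = I*sqrt(30)/4 (p = sqrt(-2 + 1/8) = sqrt(-15/8) = I*sqrt(30)/4 ≈ 1.3693*I)
-74/p*(-127) + sqrt(t(-5) + 66/80) = -74*(-2*I*sqrt(30)/15)*(-127) + sqrt((-5)**3 + 66/80) = -(-148)*I*sqrt(30)/15*(-127) + sqrt(-125 + 66*(1/80)) = (148*I*sqrt(30)/15)*(-127) + sqrt(-125 + 33/40) = -18796*I*sqrt(30)/15 + sqrt(-4967/40) = -18796*I*sqrt(30)/15 + I*sqrt(49670)/20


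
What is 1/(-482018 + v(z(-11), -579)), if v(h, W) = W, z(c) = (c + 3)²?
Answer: -1/482597 ≈ -2.0721e-6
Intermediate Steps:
z(c) = (3 + c)²
1/(-482018 + v(z(-11), -579)) = 1/(-482018 - 579) = 1/(-482597) = -1/482597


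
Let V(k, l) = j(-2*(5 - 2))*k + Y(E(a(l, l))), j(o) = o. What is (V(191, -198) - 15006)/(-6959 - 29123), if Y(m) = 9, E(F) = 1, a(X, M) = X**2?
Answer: 16143/36082 ≈ 0.44740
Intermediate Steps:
V(k, l) = 9 - 6*k (V(k, l) = (-2*(5 - 2))*k + 9 = (-2*3)*k + 9 = -6*k + 9 = 9 - 6*k)
(V(191, -198) - 15006)/(-6959 - 29123) = ((9 - 6*191) - 15006)/(-6959 - 29123) = ((9 - 1146) - 15006)/(-36082) = (-1137 - 15006)*(-1/36082) = -16143*(-1/36082) = 16143/36082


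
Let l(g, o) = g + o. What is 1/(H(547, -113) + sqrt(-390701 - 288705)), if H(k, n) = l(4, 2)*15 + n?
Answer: -23/679935 - I*sqrt(679406)/679935 ≈ -3.3827e-5 - 0.0012123*I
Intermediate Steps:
H(k, n) = 90 + n (H(k, n) = (4 + 2)*15 + n = 6*15 + n = 90 + n)
1/(H(547, -113) + sqrt(-390701 - 288705)) = 1/((90 - 113) + sqrt(-390701 - 288705)) = 1/(-23 + sqrt(-679406)) = 1/(-23 + I*sqrt(679406))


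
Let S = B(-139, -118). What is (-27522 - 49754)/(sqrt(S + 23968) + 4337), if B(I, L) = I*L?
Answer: -335146012/18769199 + 77276*sqrt(40370)/18769199 ≈ -17.029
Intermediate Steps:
S = 16402 (S = -139*(-118) = 16402)
(-27522 - 49754)/(sqrt(S + 23968) + 4337) = (-27522 - 49754)/(sqrt(16402 + 23968) + 4337) = -77276/(sqrt(40370) + 4337) = -77276/(4337 + sqrt(40370))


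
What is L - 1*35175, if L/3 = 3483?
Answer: -24726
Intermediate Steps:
L = 10449 (L = 3*3483 = 10449)
L - 1*35175 = 10449 - 1*35175 = 10449 - 35175 = -24726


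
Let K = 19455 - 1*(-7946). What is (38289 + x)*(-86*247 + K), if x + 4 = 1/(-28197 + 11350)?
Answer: 3972477359646/16847 ≈ 2.3580e+8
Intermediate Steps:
K = 27401 (K = 19455 + 7946 = 27401)
x = -67389/16847 (x = -4 + 1/(-28197 + 11350) = -4 + 1/(-16847) = -4 - 1/16847 = -67389/16847 ≈ -4.0001)
(38289 + x)*(-86*247 + K) = (38289 - 67389/16847)*(-86*247 + 27401) = 644987394*(-21242 + 27401)/16847 = (644987394/16847)*6159 = 3972477359646/16847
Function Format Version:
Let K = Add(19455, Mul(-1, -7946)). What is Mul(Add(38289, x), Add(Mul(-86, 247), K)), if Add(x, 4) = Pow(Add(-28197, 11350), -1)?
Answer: Rational(3972477359646, 16847) ≈ 2.3580e+8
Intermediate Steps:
K = 27401 (K = Add(19455, 7946) = 27401)
x = Rational(-67389, 16847) (x = Add(-4, Pow(Add(-28197, 11350), -1)) = Add(-4, Pow(-16847, -1)) = Add(-4, Rational(-1, 16847)) = Rational(-67389, 16847) ≈ -4.0001)
Mul(Add(38289, x), Add(Mul(-86, 247), K)) = Mul(Add(38289, Rational(-67389, 16847)), Add(Mul(-86, 247), 27401)) = Mul(Rational(644987394, 16847), Add(-21242, 27401)) = Mul(Rational(644987394, 16847), 6159) = Rational(3972477359646, 16847)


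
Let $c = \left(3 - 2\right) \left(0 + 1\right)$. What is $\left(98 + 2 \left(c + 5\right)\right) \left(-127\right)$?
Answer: $-13970$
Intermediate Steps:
$c = 1$ ($c = 1 \cdot 1 = 1$)
$\left(98 + 2 \left(c + 5\right)\right) \left(-127\right) = \left(98 + 2 \left(1 + 5\right)\right) \left(-127\right) = \left(98 + 2 \cdot 6\right) \left(-127\right) = \left(98 + 12\right) \left(-127\right) = 110 \left(-127\right) = -13970$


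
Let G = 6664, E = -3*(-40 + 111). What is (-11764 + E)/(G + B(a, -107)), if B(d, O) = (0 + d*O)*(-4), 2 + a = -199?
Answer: 11977/79364 ≈ 0.15091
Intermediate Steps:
a = -201 (a = -2 - 199 = -201)
E = -213 (E = -3*71 = -213)
B(d, O) = -4*O*d (B(d, O) = (0 + O*d)*(-4) = (O*d)*(-4) = -4*O*d)
(-11764 + E)/(G + B(a, -107)) = (-11764 - 213)/(6664 - 4*(-107)*(-201)) = -11977/(6664 - 86028) = -11977/(-79364) = -11977*(-1/79364) = 11977/79364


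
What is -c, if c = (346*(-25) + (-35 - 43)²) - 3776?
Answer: 6342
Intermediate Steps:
c = -6342 (c = (-8650 + (-78)²) - 3776 = (-8650 + 6084) - 3776 = -2566 - 3776 = -6342)
-c = -1*(-6342) = 6342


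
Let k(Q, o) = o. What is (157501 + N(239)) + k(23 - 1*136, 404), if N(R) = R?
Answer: 158144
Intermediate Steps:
(157501 + N(239)) + k(23 - 1*136, 404) = (157501 + 239) + 404 = 157740 + 404 = 158144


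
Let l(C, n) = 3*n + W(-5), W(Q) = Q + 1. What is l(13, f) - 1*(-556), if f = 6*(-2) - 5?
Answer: 501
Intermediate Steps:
W(Q) = 1 + Q
f = -17 (f = -12 - 5 = -17)
l(C, n) = -4 + 3*n (l(C, n) = 3*n + (1 - 5) = 3*n - 4 = -4 + 3*n)
l(13, f) - 1*(-556) = (-4 + 3*(-17)) - 1*(-556) = (-4 - 51) + 556 = -55 + 556 = 501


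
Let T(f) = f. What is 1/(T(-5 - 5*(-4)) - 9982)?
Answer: -1/9967 ≈ -0.00010033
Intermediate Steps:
1/(T(-5 - 5*(-4)) - 9982) = 1/((-5 - 5*(-4)) - 9982) = 1/((-5 + 20) - 9982) = 1/(15 - 9982) = 1/(-9967) = -1/9967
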